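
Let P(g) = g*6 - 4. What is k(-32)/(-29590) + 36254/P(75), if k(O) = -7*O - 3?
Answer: 536328647/6598570 ≈ 81.280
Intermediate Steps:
P(g) = -4 + 6*g (P(g) = 6*g - 4 = -4 + 6*g)
k(O) = -3 - 7*O
k(-32)/(-29590) + 36254/P(75) = (-3 - 7*(-32))/(-29590) + 36254/(-4 + 6*75) = (-3 + 224)*(-1/29590) + 36254/(-4 + 450) = 221*(-1/29590) + 36254/446 = -221/29590 + 36254*(1/446) = -221/29590 + 18127/223 = 536328647/6598570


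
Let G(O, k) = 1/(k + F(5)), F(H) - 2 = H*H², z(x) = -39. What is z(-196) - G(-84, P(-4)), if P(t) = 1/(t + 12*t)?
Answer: -257569/6603 ≈ -39.008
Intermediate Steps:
F(H) = 2 + H³ (F(H) = 2 + H*H² = 2 + H³)
P(t) = 1/(13*t)
G(O, k) = 1/(127 + k) (G(O, k) = 1/(k + (2 + 5³)) = 1/(k + (2 + 125)) = 1/(k + 127) = 1/(127 + k))
z(-196) - G(-84, P(-4)) = -39 - 1/(127 + (1/13)/(-4)) = -39 - 1/(127 + (1/13)*(-¼)) = -39 - 1/(127 - 1/52) = -39 - 1/6603/52 = -39 - 1*52/6603 = -39 - 52/6603 = -257569/6603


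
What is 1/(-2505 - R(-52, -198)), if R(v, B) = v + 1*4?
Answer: -1/2457 ≈ -0.00040700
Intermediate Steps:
R(v, B) = 4 + v (R(v, B) = v + 4 = 4 + v)
1/(-2505 - R(-52, -198)) = 1/(-2505 - (4 - 52)) = 1/(-2505 - 1*(-48)) = 1/(-2505 + 48) = 1/(-2457) = -1/2457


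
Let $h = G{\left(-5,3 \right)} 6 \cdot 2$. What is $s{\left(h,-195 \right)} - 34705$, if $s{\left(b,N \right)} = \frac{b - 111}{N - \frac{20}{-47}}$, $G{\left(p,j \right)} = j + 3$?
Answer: $- \frac{317375392}{9145} \approx -34705.0$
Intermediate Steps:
$G{\left(p,j \right)} = 3 + j$
$h = 72$ ($h = \left(3 + 3\right) 6 \cdot 2 = 6 \cdot 6 \cdot 2 = 36 \cdot 2 = 72$)
$s{\left(b,N \right)} = \frac{-111 + b}{\frac{20}{47} + N}$ ($s{\left(b,N \right)} = \frac{-111 + b}{N - - \frac{20}{47}} = \frac{-111 + b}{N + \frac{20}{47}} = \frac{-111 + b}{\frac{20}{47} + N}$)
$s{\left(h,-195 \right)} - 34705 = \frac{47 \left(-111 + 72\right)}{20 + 47 \left(-195\right)} - 34705 = 47 \frac{1}{20 - 9165} \left(-39\right) - 34705 = 47 \frac{1}{-9145} \left(-39\right) - 34705 = 47 \left(- \frac{1}{9145}\right) \left(-39\right) - 34705 = \frac{1833}{9145} - 34705 = - \frac{317375392}{9145}$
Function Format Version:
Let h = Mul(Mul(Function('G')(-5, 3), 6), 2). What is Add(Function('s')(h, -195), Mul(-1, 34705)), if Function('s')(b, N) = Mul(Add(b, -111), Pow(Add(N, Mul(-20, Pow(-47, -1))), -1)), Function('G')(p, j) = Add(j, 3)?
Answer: Rational(-317375392, 9145) ≈ -34705.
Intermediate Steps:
Function('G')(p, j) = Add(3, j)
h = 72 (h = Mul(Mul(Add(3, 3), 6), 2) = Mul(Mul(6, 6), 2) = Mul(36, 2) = 72)
Function('s')(b, N) = Mul(Pow(Add(Rational(20, 47), N), -1), Add(-111, b)) (Function('s')(b, N) = Mul(Add(-111, b), Pow(Add(N, Mul(-20, Rational(-1, 47))), -1)) = Mul(Add(-111, b), Pow(Add(N, Rational(20, 47)), -1)) = Mul(Add(-111, b), Pow(Add(Rational(20, 47), N), -1)) = Mul(Pow(Add(Rational(20, 47), N), -1), Add(-111, b)))
Add(Function('s')(h, -195), Mul(-1, 34705)) = Add(Mul(47, Pow(Add(20, Mul(47, -195)), -1), Add(-111, 72)), Mul(-1, 34705)) = Add(Mul(47, Pow(Add(20, -9165), -1), -39), -34705) = Add(Mul(47, Pow(-9145, -1), -39), -34705) = Add(Mul(47, Rational(-1, 9145), -39), -34705) = Add(Rational(1833, 9145), -34705) = Rational(-317375392, 9145)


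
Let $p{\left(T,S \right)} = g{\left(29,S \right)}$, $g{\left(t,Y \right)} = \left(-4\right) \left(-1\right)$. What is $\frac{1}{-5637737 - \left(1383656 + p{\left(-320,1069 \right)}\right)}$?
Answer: $- \frac{1}{7021397} \approx -1.4242 \cdot 10^{-7}$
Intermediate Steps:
$g{\left(t,Y \right)} = 4$
$p{\left(T,S \right)} = 4$
$\frac{1}{-5637737 - \left(1383656 + p{\left(-320,1069 \right)}\right)} = \frac{1}{-5637737 - 1383660} = \frac{1}{-7021397} = - \frac{1}{7021397}$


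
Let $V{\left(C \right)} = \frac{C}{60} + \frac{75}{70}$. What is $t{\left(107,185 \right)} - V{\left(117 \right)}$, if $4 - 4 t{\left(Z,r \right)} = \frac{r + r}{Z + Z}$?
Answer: $- \frac{9189}{3745} \approx -2.4537$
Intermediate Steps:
$t{\left(Z,r \right)} = 1 - \frac{r}{4 Z}$ ($t{\left(Z,r \right)} = 1 - \frac{\left(r + r\right) \frac{1}{Z + Z}}{4} = 1 - \frac{2 r \frac{1}{2 Z}}{4} = 1 - \frac{r \frac{1}{Z}}{4} = 1 - \frac{r}{4 Z}$)
$V{\left(C \right)} = \frac{15}{14} + \frac{C}{60}$ ($V{\left(C \right)} = C \frac{1}{60} + 75 \cdot \frac{1}{70} = \frac{C}{60} + \frac{15}{14} = \frac{15}{14} + \frac{C}{60}$)
$t{\left(107,185 \right)} - V{\left(117 \right)} = \frac{107 - \frac{185}{4}}{107} - \left(\frac{15}{14} + \frac{1}{60} \cdot 117\right) = \frac{107 - \frac{185}{4}}{107} - \left(\frac{15}{14} + \frac{39}{20}\right) = \frac{1}{107} \cdot \frac{243}{4} - \frac{423}{140} = \frac{243}{428} - \frac{423}{140} = - \frac{9189}{3745}$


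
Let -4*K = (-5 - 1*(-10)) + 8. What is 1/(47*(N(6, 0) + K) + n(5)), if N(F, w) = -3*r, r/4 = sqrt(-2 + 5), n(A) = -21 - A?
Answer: 2860/14757383 - 9024*sqrt(3)/14757383 ≈ -0.00086533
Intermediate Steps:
r = 4*sqrt(3) (r = 4*sqrt(-2 + 5) = 4*sqrt(3) ≈ 6.9282)
K = -13/4 (K = -((-5 - 1*(-10)) + 8)/4 = -((-5 + 10) + 8)/4 = -(5 + 8)/4 = -1/4*13 = -13/4 ≈ -3.2500)
N(F, w) = -12*sqrt(3)
1/(47*(N(6, 0) + K) + n(5)) = 1/(47*(-12*sqrt(3) - 13/4) + (-21 - 1*5)) = 1/(47*(-13/4 - 12*sqrt(3)) + (-21 - 5)) = 1/((-611/4 - 564*sqrt(3)) - 26) = 1/(-715/4 - 564*sqrt(3))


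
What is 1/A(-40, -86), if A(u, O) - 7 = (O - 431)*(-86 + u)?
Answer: 1/65149 ≈ 1.5349e-5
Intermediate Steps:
A(u, O) = 7 + (-431 + O)*(-86 + u) (A(u, O) = 7 + (O - 431)*(-86 + u) = 7 + (-431 + O)*(-86 + u))
1/A(-40, -86) = 1/(37073 - 431*(-40) - 86*(-86) - 86*(-40)) = 1/(37073 + 17240 + 7396 + 3440) = 1/65149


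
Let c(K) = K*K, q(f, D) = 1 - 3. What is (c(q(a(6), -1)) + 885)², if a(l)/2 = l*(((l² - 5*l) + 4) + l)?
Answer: 790321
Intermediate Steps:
a(l) = 2*l*(4 + l² - 4*l) (a(l) = 2*(l*(((l² - 5*l) + 4) + l)) = 2*(l*((4 + l² - 5*l) + l)) = 2*(l*(4 + l² - 4*l)) = 2*l*(4 + l² - 4*l))
q(f, D) = -2
c(K) = K²
(c(q(a(6), -1)) + 885)² = ((-2)² + 885)² = (4 + 885)² = 889² = 790321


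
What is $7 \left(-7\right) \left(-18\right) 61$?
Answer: $53802$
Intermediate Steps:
$7 \left(-7\right) \left(-18\right) 61 = \left(-49\right) \left(-18\right) 61 = 882 \cdot 61 = 53802$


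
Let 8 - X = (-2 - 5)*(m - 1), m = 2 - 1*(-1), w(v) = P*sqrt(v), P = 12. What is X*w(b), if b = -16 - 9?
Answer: 1320*I ≈ 1320.0*I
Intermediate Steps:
b = -25
w(v) = 12*sqrt(v)
m = 3 (m = 2 + 1 = 3)
X = 22 (X = 8 - (-2 - 5)*(3 - 1) = 8 - (-7)*2 = 8 - 1*(-14) = 8 + 14 = 22)
X*w(b) = 22*(12*sqrt(-25)) = 22*(12*(5*I)) = 22*(60*I) = 1320*I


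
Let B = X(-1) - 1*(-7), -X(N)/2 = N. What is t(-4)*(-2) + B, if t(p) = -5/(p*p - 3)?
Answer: 127/13 ≈ 9.7692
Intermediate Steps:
X(N) = -2*N
B = 9 (B = -2*(-1) - 1*(-7) = 2 + 7 = 9)
t(p) = -5/(-3 + p²) (t(p) = -5/(p² - 3) = -5/(-3 + p²))
t(-4)*(-2) + B = -5/(-3 + (-4)²)*(-2) + 9 = -5/(-3 + 16)*(-2) + 9 = -5/13*(-2) + 9 = 10/13 + 9 = 127/13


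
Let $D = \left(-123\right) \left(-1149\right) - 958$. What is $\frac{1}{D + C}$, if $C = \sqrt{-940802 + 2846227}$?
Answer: $\frac{140369}{19701550736} - \frac{5 \sqrt{76217}}{19701550736} \approx 7.0547 \cdot 10^{-6}$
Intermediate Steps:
$C = 5 \sqrt{76217}$ ($C = \sqrt{1905425} = 5 \sqrt{76217} \approx 1380.4$)
$D = 140369$ ($D = 141327 - 958 = 140369$)
$\frac{1}{D + C} = \frac{1}{140369 + 5 \sqrt{76217}}$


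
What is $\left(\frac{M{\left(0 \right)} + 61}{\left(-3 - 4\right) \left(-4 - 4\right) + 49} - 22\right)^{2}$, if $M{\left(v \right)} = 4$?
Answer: $\frac{201601}{441} \approx 457.15$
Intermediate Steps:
$\left(\frac{M{\left(0 \right)} + 61}{\left(-3 - 4\right) \left(-4 - 4\right) + 49} - 22\right)^{2} = \left(\frac{4 + 61}{\left(-3 - 4\right) \left(-4 - 4\right) + 49} - 22\right)^{2} = \left(\frac{65}{\left(-7\right) \left(-8\right) + 49} - 22\right)^{2} = \left(\frac{65}{56 + 49} - 22\right)^{2} = \left(\frac{65}{105} - 22\right)^{2} = \left(65 \cdot \frac{1}{105} - 22\right)^{2} = \left(\frac{13}{21} - 22\right)^{2} = \left(- \frac{449}{21}\right)^{2} = \frac{201601}{441}$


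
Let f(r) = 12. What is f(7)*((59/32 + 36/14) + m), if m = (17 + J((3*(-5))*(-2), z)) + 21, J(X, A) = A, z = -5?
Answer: 25143/56 ≈ 448.98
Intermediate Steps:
m = 33 (m = (17 - 5) + 21 = 12 + 21 = 33)
f(7)*((59/32 + 36/14) + m) = 12*((59/32 + 36/14) + 33) = 12*((59*(1/32) + 36*(1/14)) + 33) = 12*((59/32 + 18/7) + 33) = 12*(989/224 + 33) = 12*(8381/224) = 25143/56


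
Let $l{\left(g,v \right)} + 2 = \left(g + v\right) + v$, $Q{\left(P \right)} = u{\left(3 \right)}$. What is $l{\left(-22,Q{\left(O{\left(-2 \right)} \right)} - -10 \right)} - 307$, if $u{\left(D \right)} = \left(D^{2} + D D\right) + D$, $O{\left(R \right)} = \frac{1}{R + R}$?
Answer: $-269$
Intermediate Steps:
$O{\left(R \right)} = \frac{1}{2 R}$
$u{\left(D \right)} = D + 2 D^{2}$ ($u{\left(D \right)} = \left(D^{2} + D^{2}\right) + D = 2 D^{2} + D = D + 2 D^{2}$)
$Q{\left(P \right)} = 21$ ($Q{\left(P \right)} = 3 \left(1 + 2 \cdot 3\right) = 3 \left(1 + 6\right) = 3 \cdot 7 = 21$)
$l{\left(g,v \right)} = -2 + g + 2 v$ ($l{\left(g,v \right)} = -2 + \left(\left(g + v\right) + v\right) = -2 + \left(g + 2 v\right) = -2 + g + 2 v$)
$l{\left(-22,Q{\left(O{\left(-2 \right)} \right)} - -10 \right)} - 307 = \left(-2 - 22 + 2 \left(21 - -10\right)\right) - 307 = \left(-2 - 22 + 2 \left(21 + 10\right)\right) - 307 = \left(-2 - 22 + 2 \cdot 31\right) - 307 = \left(-2 - 22 + 62\right) - 307 = 38 - 307 = -269$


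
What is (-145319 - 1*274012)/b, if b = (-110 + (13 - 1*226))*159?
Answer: 139777/17119 ≈ 8.1650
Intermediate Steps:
b = -51357 (b = (-110 + (13 - 226))*159 = (-110 - 213)*159 = -323*159 = -51357)
(-145319 - 1*274012)/b = (-145319 - 1*274012)/(-51357) = (-145319 - 274012)*(-1/51357) = -419331*(-1/51357) = 139777/17119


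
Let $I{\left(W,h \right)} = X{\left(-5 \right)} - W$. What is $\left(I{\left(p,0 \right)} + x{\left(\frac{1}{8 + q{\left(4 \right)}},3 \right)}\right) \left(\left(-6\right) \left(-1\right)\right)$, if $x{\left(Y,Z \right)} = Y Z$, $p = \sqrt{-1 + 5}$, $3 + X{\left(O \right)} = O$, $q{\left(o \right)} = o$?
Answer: $- \frac{117}{2} \approx -58.5$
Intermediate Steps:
$X{\left(O \right)} = -3 + O$
$p = 2$ ($p = \sqrt{4} = 2$)
$I{\left(W,h \right)} = -8 - W$ ($I{\left(W,h \right)} = \left(-3 - 5\right) - W = -8 - W$)
$\left(I{\left(p,0 \right)} + x{\left(\frac{1}{8 + q{\left(4 \right)}},3 \right)}\right) \left(\left(-6\right) \left(-1\right)\right) = \left(\left(-8 - 2\right) + \frac{1}{8 + 4} \cdot 3\right) \left(\left(-6\right) \left(-1\right)\right) = \left(\left(-8 - 2\right) + \frac{1}{12} \cdot 3\right) 6 = \left(-10 + \frac{1}{12} \cdot 3\right) 6 = \left(-10 + \frac{1}{4}\right) 6 = \left(- \frac{39}{4}\right) 6 = - \frac{117}{2}$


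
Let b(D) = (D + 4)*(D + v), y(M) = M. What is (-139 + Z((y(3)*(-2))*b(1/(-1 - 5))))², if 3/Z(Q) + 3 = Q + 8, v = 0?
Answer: 54007801/2809 ≈ 19227.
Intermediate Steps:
b(D) = D*(4 + D) (b(D) = (D + 4)*(D + 0) = (4 + D)*D = D*(4 + D))
Z(Q) = 3/(5 + Q) (Z(Q) = 3/(-3 + (Q + 8)) = 3/(-3 + (8 + Q)) = 3/(5 + Q))
(-139 + Z((y(3)*(-2))*b(1/(-1 - 5))))² = (-139 + 3/(5 + (3*(-2))*((4 + 1/(-1 - 5))/(-1 - 5))))² = (-139 + 3/(5 - 6*(4 + 1/(-6))/(-6)))² = (-139 + 3/(5 - (-1)*(4 - ⅙)))² = (-139 + 3/(5 - (-1)*23/6))² = (-139 + 3/(5 - 6*(-23/36)))² = (-139 + 3/(5 + 23/6))² = (-139 + 3/(53/6))² = (-139 + 3*(6/53))² = (-139 + 18/53)² = (-7349/53)² = 54007801/2809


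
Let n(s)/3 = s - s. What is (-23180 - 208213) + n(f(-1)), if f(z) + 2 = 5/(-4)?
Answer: -231393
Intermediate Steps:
f(z) = -13/4 (f(z) = -2 + 5/(-4) = -2 + 5*(-¼) = -2 - 5/4 = -13/4)
n(s) = 0 (n(s) = 3*(s - s) = 3*0 = 0)
(-23180 - 208213) + n(f(-1)) = (-23180 - 208213) + 0 = -231393 + 0 = -231393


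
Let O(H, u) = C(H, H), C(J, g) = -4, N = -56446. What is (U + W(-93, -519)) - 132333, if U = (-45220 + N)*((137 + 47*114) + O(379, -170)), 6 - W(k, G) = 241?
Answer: -558380574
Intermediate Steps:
W(k, G) = -235 (W(k, G) = 6 - 1*241 = 6 - 241 = -235)
O(H, u) = -4
U = -558248006 (U = (-45220 - 56446)*((137 + 47*114) - 4) = -101666*((137 + 5358) - 4) = -101666*(5495 - 4) = -101666*5491 = -558248006)
(U + W(-93, -519)) - 132333 = (-558248006 - 235) - 132333 = -558248241 - 132333 = -558380574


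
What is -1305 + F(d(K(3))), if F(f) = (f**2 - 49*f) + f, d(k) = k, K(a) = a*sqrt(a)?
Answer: -1278 - 144*sqrt(3) ≈ -1527.4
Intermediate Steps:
K(a) = a**(3/2)
F(f) = f**2 - 48*f
-1305 + F(d(K(3))) = -1305 + 3**(3/2)*(-48 + 3**(3/2)) = -1305 + (3*sqrt(3))*(-48 + 3*sqrt(3)) = -1305 + 3*sqrt(3)*(-48 + 3*sqrt(3))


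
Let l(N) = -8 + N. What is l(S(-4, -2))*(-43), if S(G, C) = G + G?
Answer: 688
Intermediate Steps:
S(G, C) = 2*G
l(S(-4, -2))*(-43) = (-8 + 2*(-4))*(-43) = (-8 - 8)*(-43) = -16*(-43) = 688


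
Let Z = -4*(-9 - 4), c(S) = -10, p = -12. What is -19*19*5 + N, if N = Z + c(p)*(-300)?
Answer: 1247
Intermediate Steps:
Z = 52 (Z = -4*(-13) = 52)
N = 3052 (N = 52 - 10*(-300) = 52 + 3000 = 3052)
-19*19*5 + N = -19*19*5 + 3052 = -361*5 + 3052 = -1805 + 3052 = 1247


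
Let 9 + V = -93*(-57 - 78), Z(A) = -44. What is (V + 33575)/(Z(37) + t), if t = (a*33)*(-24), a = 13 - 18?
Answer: 46121/3916 ≈ 11.778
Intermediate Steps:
a = -5
t = 3960 (t = -5*33*(-24) = -165*(-24) = 3960)
V = 12546 (V = -9 - 93*(-57 - 78) = -9 - 93*(-135) = -9 + 12555 = 12546)
(V + 33575)/(Z(37) + t) = (12546 + 33575)/(-44 + 3960) = 46121/3916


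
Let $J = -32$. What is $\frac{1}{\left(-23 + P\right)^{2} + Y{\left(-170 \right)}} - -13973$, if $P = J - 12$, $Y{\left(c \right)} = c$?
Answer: $\frac{60349388}{4319} \approx 13973.0$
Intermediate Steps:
$P = -44$ ($P = -32 - 12 = -44$)
$\frac{1}{\left(-23 + P\right)^{2} + Y{\left(-170 \right)}} - -13973 = \frac{1}{\left(-23 - 44\right)^{2} - 170} - -13973 = \frac{1}{\left(-67\right)^{2} - 170} + 13973 = \frac{1}{4489 - 170} + 13973 = \frac{1}{4319} + 13973 = \frac{60349388}{4319}$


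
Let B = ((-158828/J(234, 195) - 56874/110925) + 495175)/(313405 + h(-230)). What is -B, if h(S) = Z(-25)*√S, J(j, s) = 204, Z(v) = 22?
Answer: -1145826800575652/726357645526275 + 402166360024*I*√230/3631788227631375 ≈ -1.5775 + 0.0016794*I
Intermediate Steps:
h(S) = 22*√S
B = 18280289092/(36975*(313405 + 22*I*√230)) (B = ((-158828/204 - 56874/110925) + 495175)/(313405 + 22*√(-230)) = ((-158828*1/204 - 56874*1/110925) + 495175)/(313405 + 22*(I*√230)) = ((-39707/51 - 18958/36975) + 495175)/(313405 + 22*I*√230) = (-28806533/36975 + 495175)/(313405 + 22*I*√230) = 18280289092/(36975*(313405 + 22*I*√230)) ≈ 1.5775 - 0.0016794*I)
-B = -(1145826800575652/726357645526275 - 402166360024*I*√230/3631788227631375) = -1145826800575652/726357645526275 + 402166360024*I*√230/3631788227631375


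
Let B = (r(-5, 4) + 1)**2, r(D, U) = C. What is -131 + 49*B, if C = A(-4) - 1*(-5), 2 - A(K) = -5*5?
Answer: 53230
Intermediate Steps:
A(K) = 27 (A(K) = 2 - (-5)*5 = 2 - 1*(-25) = 2 + 25 = 27)
C = 32 (C = 27 - 1*(-5) = 27 + 5 = 32)
r(D, U) = 32
B = 1089 (B = (32 + 1)**2 = 33**2 = 1089)
-131 + 49*B = -131 + 49*1089 = -131 + 53361 = 53230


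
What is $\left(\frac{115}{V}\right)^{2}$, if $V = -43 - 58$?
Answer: $\frac{13225}{10201} \approx 1.2964$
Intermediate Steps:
$V = -101$ ($V = -43 - 58 = -101$)
$\left(\frac{115}{V}\right)^{2} = \left(\frac{115}{-101}\right)^{2} = \left(115 \left(- \frac{1}{101}\right)\right)^{2} = \left(- \frac{115}{101}\right)^{2} = \frac{13225}{10201}$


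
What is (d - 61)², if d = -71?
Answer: 17424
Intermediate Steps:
(d - 61)² = (-71 - 61)² = (-132)² = 17424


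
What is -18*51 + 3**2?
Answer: -909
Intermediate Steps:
-18*51 + 3**2 = -918 + 9 = -909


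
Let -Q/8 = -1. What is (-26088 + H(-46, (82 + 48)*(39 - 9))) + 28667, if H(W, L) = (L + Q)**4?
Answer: 233248156633875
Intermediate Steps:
Q = 8 (Q = -8*(-1) = 8)
H(W, L) = (8 + L)**4 (H(W, L) = (L + 8)**4 = (8 + L)**4)
(-26088 + H(-46, (82 + 48)*(39 - 9))) + 28667 = (-26088 + (8 + (82 + 48)*(39 - 9))**4) + 28667 = (-26088 + (8 + 130*30)**4) + 28667 = (-26088 + (8 + 3900)**4) + 28667 = (-26088 + 3908**4) + 28667 = (-26088 + 233248156631296) + 28667 = 233248156605208 + 28667 = 233248156633875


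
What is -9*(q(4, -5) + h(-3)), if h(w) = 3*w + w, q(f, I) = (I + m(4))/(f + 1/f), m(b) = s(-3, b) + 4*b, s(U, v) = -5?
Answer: 1620/17 ≈ 95.294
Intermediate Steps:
m(b) = -5 + 4*b
q(f, I) = (11 + I)/(f + 1/f) (q(f, I) = (I + (-5 + 4*4))/(f + 1/f) = (I + (-5 + 16))/(f + 1/f) = (I + 11)/(f + 1/f) = (11 + I)/(f + 1/f))
h(w) = 4*w
-9*(q(4, -5) + h(-3)) = -9*(4*(11 - 5)/(1 + 4²) + 4*(-3)) = -9*(4*6/(1 + 16) - 12) = -9*(4*6/17 - 12) = -9*(4*(1/17)*6 - 12) = -9*(24/17 - 12) = -9*(-180/17) = 1620/17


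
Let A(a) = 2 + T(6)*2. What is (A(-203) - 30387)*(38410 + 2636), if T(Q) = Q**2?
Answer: -1244227398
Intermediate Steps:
A(a) = 74 (A(a) = 2 + 6**2*2 = 2 + 36*2 = 2 + 72 = 74)
(A(-203) - 30387)*(38410 + 2636) = (74 - 30387)*(38410 + 2636) = -30313*41046 = -1244227398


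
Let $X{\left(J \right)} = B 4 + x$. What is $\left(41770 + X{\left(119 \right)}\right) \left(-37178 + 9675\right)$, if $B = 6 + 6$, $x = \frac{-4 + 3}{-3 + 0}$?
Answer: $- \frac{3450388865}{3} \approx -1.1501 \cdot 10^{9}$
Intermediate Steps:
$x = \frac{1}{3}$ ($x = - \frac{1}{-3} = \left(-1\right) \left(- \frac{1}{3}\right) = \frac{1}{3} \approx 0.33333$)
$B = 12$
$X{\left(J \right)} = \frac{145}{3}$ ($X{\left(J \right)} = 12 \cdot 4 + \frac{1}{3} = 48 + \frac{1}{3} = \frac{145}{3}$)
$\left(41770 + X{\left(119 \right)}\right) \left(-37178 + 9675\right) = \left(41770 + \frac{145}{3}\right) \left(-37178 + 9675\right) = \frac{125455}{3} \left(-27503\right) = - \frac{3450388865}{3}$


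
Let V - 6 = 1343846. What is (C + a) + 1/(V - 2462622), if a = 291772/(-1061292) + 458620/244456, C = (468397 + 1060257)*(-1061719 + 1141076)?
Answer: 550162352557491751349326502/4535199853089735 ≈ 1.2131e+11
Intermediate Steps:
V = 1343852 (V = 6 + 1343846 = 1343852)
C = 121309395478 (C = 1528654*79357 = 121309395478)
a = 25962770063/16214949822 (a = 291772*(-1/1061292) + 458620*(1/244456) = -72943/265323 + 114655/61114 = 25962770063/16214949822 ≈ 1.6012)
(C + a) + 1/(V - 2462622) = (121309395478 + 25962770063/16214949822) + 1/(1343852 - 2462622) = 1967025760638886474979/16214949822 + 1/(-1118770) = 1967025760638886474979/16214949822 - 1/1118770 = 550162352557491751349326502/4535199853089735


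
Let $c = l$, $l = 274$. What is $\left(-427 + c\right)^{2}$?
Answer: $23409$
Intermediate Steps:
$c = 274$
$\left(-427 + c\right)^{2} = \left(-427 + 274\right)^{2} = \left(-153\right)^{2} = 23409$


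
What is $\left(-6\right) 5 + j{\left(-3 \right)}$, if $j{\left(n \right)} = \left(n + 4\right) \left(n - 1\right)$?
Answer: $-34$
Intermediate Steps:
$j{\left(n \right)} = \left(-1 + n\right) \left(4 + n\right)$ ($j{\left(n \right)} = \left(4 + n\right) \left(-1 + n\right) = \left(-1 + n\right) \left(4 + n\right)$)
$\left(-6\right) 5 + j{\left(-3 \right)} = \left(-6\right) 5 + \left(-4 + \left(-3\right)^{2} + 3 \left(-3\right)\right) = -30 - 4 = -34$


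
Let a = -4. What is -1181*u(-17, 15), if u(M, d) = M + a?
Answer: 24801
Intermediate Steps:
u(M, d) = -4 + M (u(M, d) = M - 4 = -4 + M)
-1181*u(-17, 15) = -1181*(-4 - 17) = -1181*(-21) = 24801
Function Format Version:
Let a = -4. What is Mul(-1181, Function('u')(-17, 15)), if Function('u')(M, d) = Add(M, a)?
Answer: 24801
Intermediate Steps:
Function('u')(M, d) = Add(-4, M) (Function('u')(M, d) = Add(M, -4) = Add(-4, M))
Mul(-1181, Function('u')(-17, 15)) = Mul(-1181, Add(-4, -17)) = Mul(-1181, -21) = 24801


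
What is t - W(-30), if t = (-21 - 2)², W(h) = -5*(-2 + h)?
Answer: 369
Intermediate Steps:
W(h) = 10 - 5*h
t = 529 (t = (-23)² = 529)
t - W(-30) = 529 - (10 - 5*(-30)) = 529 - (10 + 150) = 529 - 1*160 = 529 - 160 = 369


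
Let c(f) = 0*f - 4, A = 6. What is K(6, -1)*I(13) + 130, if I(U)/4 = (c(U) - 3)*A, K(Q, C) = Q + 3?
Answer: -1382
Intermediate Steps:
K(Q, C) = 3 + Q
c(f) = -4 (c(f) = 0 - 4 = -4)
I(U) = -168 (I(U) = 4*((-4 - 3)*6) = 4*(-7*6) = 4*(-42) = -168)
K(6, -1)*I(13) + 130 = (3 + 6)*(-168) + 130 = 9*(-168) + 130 = -1512 + 130 = -1382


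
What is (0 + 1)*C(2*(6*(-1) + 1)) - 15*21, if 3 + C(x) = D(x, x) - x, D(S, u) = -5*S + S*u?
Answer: -158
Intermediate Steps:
C(x) = -3 - x + x*(-5 + x) (C(x) = -3 + (x*(-5 + x) - x) = -3 + (-x + x*(-5 + x)) = -3 - x + x*(-5 + x))
(0 + 1)*C(2*(6*(-1) + 1)) - 15*21 = (0 + 1)*(-3 - 2*(6*(-1) + 1) + (2*(6*(-1) + 1))*(-5 + 2*(6*(-1) + 1))) - 15*21 = 1*(-3 - 2*(-6 + 1) + (2*(-6 + 1))*(-5 + 2*(-6 + 1))) - 315 = 1*(-3 - 2*(-5) + (2*(-5))*(-5 + 2*(-5))) - 315 = 1*(-3 - 1*(-10) - 10*(-5 - 10)) - 315 = 1*(-3 + 10 - 10*(-15)) - 315 = 1*(-3 + 10 + 150) - 315 = 1*157 - 315 = 157 - 315 = -158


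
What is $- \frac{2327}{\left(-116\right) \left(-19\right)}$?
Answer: $- \frac{2327}{2204} \approx -1.0558$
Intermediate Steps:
$- \frac{2327}{\left(-116\right) \left(-19\right)} = - \frac{2327}{2204}$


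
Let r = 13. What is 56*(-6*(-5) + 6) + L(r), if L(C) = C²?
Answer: 2185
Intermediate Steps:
56*(-6*(-5) + 6) + L(r) = 56*(-6*(-5) + 6) + 13² = 56*(30 + 6) + 169 = 56*36 + 169 = 2016 + 169 = 2185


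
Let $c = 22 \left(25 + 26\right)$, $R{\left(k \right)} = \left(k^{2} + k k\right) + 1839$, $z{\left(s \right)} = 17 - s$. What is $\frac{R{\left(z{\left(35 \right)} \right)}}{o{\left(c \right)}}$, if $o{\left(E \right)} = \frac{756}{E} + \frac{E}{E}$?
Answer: $\frac{465069}{313} \approx 1485.8$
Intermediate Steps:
$R{\left(k \right)} = 1839 + 2 k^{2}$ ($R{\left(k \right)} = \left(k^{2} + k^{2}\right) + 1839 = 2 k^{2} + 1839 = 1839 + 2 k^{2}$)
$c = 1122$ ($c = 22 \cdot 51 = 1122$)
$o{\left(E \right)} = 1 + \frac{756}{E}$ ($o{\left(E \right)} = \frac{756}{E} + 1 = 1 + \frac{756}{E}$)
$\frac{R{\left(z{\left(35 \right)} \right)}}{o{\left(c \right)}} = \frac{1839 + 2 \left(17 - 35\right)^{2}}{\frac{1}{1122} \left(756 + 1122\right)} = \frac{1839 + 2 \left(17 - 35\right)^{2}}{\frac{1}{1122} \cdot 1878} = \frac{1839 + 2 \left(-18\right)^{2}}{\frac{313}{187}} = \left(1839 + 2 \cdot 324\right) \frac{187}{313} = \left(1839 + 648\right) \frac{187}{313} = 2487 \cdot \frac{187}{313} = \frac{465069}{313}$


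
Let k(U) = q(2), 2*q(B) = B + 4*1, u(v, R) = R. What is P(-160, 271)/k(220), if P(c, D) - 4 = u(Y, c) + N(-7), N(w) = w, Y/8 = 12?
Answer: -163/3 ≈ -54.333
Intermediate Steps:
Y = 96 (Y = 8*12 = 96)
q(B) = 2 + B/2 (q(B) = (B + 4*1)/2 = (B + 4)/2 = (4 + B)/2 = 2 + B/2)
k(U) = 3 (k(U) = 2 + (½)*2 = 2 + 1 = 3)
P(c, D) = -3 + c (P(c, D) = 4 + (c - 7) = 4 + (-7 + c) = -3 + c)
P(-160, 271)/k(220) = (-3 - 160)/3 = -163*⅓ = -163/3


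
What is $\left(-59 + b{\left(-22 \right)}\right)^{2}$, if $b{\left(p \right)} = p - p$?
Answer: $3481$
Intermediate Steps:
$b{\left(p \right)} = 0$
$\left(-59 + b{\left(-22 \right)}\right)^{2} = \left(-59 + 0\right)^{2} = \left(-59\right)^{2} = 3481$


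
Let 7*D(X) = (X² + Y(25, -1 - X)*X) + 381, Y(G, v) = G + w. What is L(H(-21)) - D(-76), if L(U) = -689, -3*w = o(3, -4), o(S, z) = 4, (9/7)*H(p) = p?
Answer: -27544/21 ≈ -1311.6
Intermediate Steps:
H(p) = 7*p/9
w = -4/3 (w = -⅓*4 = -4/3 ≈ -1.3333)
Y(G, v) = -4/3 + G (Y(G, v) = G - 4/3 = -4/3 + G)
D(X) = 381/7 + X²/7 + 71*X/21 (D(X) = ((X² + (-4/3 + 25)*X) + 381)/7 = ((X² + 71*X/3) + 381)/7 = (381 + X² + 71*X/3)/7 = 381/7 + X²/7 + 71*X/21)
L(H(-21)) - D(-76) = -689 - (381/7 + (⅐)*(-76)² + (71/21)*(-76)) = -689 - (381/7 + (⅐)*5776 - 5396/21) = -689 - (381/7 + 5776/7 - 5396/21) = -689 - 1*13075/21 = -689 - 13075/21 = -27544/21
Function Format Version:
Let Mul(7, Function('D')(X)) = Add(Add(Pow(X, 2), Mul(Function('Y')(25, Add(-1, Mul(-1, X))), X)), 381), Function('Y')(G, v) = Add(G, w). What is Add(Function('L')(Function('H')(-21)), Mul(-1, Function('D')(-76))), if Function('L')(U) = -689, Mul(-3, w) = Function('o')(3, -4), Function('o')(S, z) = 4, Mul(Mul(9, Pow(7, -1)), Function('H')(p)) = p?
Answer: Rational(-27544, 21) ≈ -1311.6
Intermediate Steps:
Function('H')(p) = Mul(Rational(7, 9), p)
w = Rational(-4, 3) (w = Mul(Rational(-1, 3), 4) = Rational(-4, 3) ≈ -1.3333)
Function('Y')(G, v) = Add(Rational(-4, 3), G) (Function('Y')(G, v) = Add(G, Rational(-4, 3)) = Add(Rational(-4, 3), G))
Function('D')(X) = Add(Rational(381, 7), Mul(Rational(1, 7), Pow(X, 2)), Mul(Rational(71, 21), X)) (Function('D')(X) = Mul(Rational(1, 7), Add(Add(Pow(X, 2), Mul(Add(Rational(-4, 3), 25), X)), 381)) = Mul(Rational(1, 7), Add(Add(Pow(X, 2), Mul(Rational(71, 3), X)), 381)) = Mul(Rational(1, 7), Add(381, Pow(X, 2), Mul(Rational(71, 3), X))) = Add(Rational(381, 7), Mul(Rational(1, 7), Pow(X, 2)), Mul(Rational(71, 21), X)))
Add(Function('L')(Function('H')(-21)), Mul(-1, Function('D')(-76))) = Add(-689, Mul(-1, Add(Rational(381, 7), Mul(Rational(1, 7), Pow(-76, 2)), Mul(Rational(71, 21), -76)))) = Add(-689, Mul(-1, Add(Rational(381, 7), Mul(Rational(1, 7), 5776), Rational(-5396, 21)))) = Add(-689, Mul(-1, Add(Rational(381, 7), Rational(5776, 7), Rational(-5396, 21)))) = Add(-689, Mul(-1, Rational(13075, 21))) = Add(-689, Rational(-13075, 21)) = Rational(-27544, 21)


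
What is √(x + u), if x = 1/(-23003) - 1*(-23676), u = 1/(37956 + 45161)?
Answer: √86547994470360325526862/1911940351 ≈ 153.87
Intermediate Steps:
u = 1/83117 ≈ 1.2031e-5
x = 544619027/23003 (x = -1/23003 + 23676 = 544619027/23003 ≈ 23676.)
√(x + u) = √(544619027/23003 + 1/83117) = √(45267099690162/1911940351) = √86547994470360325526862/1911940351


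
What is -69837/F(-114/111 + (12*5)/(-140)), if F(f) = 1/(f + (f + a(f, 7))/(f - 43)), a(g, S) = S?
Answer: 54853494929/497021 ≈ 1.1036e+5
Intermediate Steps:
F(f) = 1/(f + (7 + f)/(-43 + f)) (F(f) = 1/(f + (f + 7)/(f - 43)) = 1/(f + (7 + f)/(-43 + f)))
-69837/F(-114/111 + (12*5)/(-140)) = -69837*(7 + (-114/111 + (12*5)/(-140))² - 42*(-114/111 + (12*5)/(-140)))/(-43 + (-114/111 + (12*5)/(-140))) = -69837*(7 + (-114*1/111 + 60*(-1/140))² - 42*(-114*1/111 + 60*(-1/140)))/(-43 + (-114*1/111 + 60*(-1/140))) = -69837*(7 + (-38/37 - 3/7)² - 42*(-38/37 - 3/7))/(-43 + (-38/37 - 3/7)) = -69837*(7 + (-377/259)² - 42*(-377/259))/(-43 - 377/259) = -69837/(-11514/259/(7 + 142129/67081 + 2262/37)) = -69837/(-11514/259/(4712702/67081)) = -69837/((67081/4712702)*(-11514/259)) = -69837/(-1491063/2356351) = -69837*(-2356351/1491063) = 54853494929/497021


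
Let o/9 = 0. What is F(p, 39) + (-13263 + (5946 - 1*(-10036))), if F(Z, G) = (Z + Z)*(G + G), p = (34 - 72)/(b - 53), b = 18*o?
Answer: 150035/53 ≈ 2830.8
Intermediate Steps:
o = 0 (o = 9*0 = 0)
b = 0 (b = 18*0 = 0)
p = 38/53 (p = (34 - 72)/(0 - 53) = -38/(-53) = -38*(-1/53) = 38/53 ≈ 0.71698)
F(Z, G) = 4*G*Z (F(Z, G) = (2*Z)*(2*G) = 4*G*Z)
F(p, 39) + (-13263 + (5946 - 1*(-10036))) = 4*39*(38/53) + (-13263 + (5946 - 1*(-10036))) = 5928/53 + (-13263 + (5946 + 10036)) = 5928/53 + (-13263 + 15982) = 5928/53 + 2719 = 150035/53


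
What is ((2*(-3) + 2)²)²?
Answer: 256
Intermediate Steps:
((2*(-3) + 2)²)² = ((-6 + 2)²)² = ((-4)²)² = 16² = 256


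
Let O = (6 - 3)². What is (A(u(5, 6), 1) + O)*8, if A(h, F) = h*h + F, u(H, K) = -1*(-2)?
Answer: 112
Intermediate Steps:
u(H, K) = 2
A(h, F) = F + h² (A(h, F) = h² + F = F + h²)
O = 9 (O = 3² = 9)
(A(u(5, 6), 1) + O)*8 = ((1 + 2²) + 9)*8 = ((1 + 4) + 9)*8 = (5 + 9)*8 = 14*8 = 112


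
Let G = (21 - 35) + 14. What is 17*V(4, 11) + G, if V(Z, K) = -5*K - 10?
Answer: -1105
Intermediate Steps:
V(Z, K) = -10 - 5*K
G = 0 (G = -14 + 14 = 0)
17*V(4, 11) + G = 17*(-10 - 5*11) + 0 = 17*(-10 - 55) + 0 = 17*(-65) + 0 = -1105 + 0 = -1105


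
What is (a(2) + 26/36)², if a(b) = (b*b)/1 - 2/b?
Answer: 4489/324 ≈ 13.855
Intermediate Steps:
a(b) = b² - 2/b (a(b) = b²*1 - 2/b = b² - 2/b)
(a(2) + 26/36)² = ((-2 + 2³)/2 + 26/36)² = ((-2 + 8)/2 + 26*(1/36))² = ((½)*6 + 13/18)² = (3 + 13/18)² = (67/18)² = 4489/324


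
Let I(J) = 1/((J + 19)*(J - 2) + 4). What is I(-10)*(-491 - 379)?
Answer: 435/52 ≈ 8.3654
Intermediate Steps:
I(J) = 1/(4 + (-2 + J)*(19 + J)) (I(J) = 1/((19 + J)*(-2 + J) + 4) = 1/((-2 + J)*(19 + J) + 4) = 1/(4 + (-2 + J)*(19 + J)))
I(-10)*(-491 - 379) = (-491 - 379)/(-34 + (-10)**2 + 17*(-10)) = -870/(-34 + 100 - 170) = -870/(-104) = -1/104*(-870) = 435/52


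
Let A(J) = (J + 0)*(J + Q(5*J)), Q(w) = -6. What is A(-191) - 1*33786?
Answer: 3841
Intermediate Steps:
A(J) = J*(-6 + J) (A(J) = (J + 0)*(J - 6) = J*(-6 + J))
A(-191) - 1*33786 = -191*(-6 - 191) - 1*33786 = -191*(-197) - 33786 = 37627 - 33786 = 3841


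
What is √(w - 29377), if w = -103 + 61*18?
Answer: I*√28382 ≈ 168.47*I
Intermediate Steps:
w = 995 (w = -103 + 1098 = 995)
√(w - 29377) = √(995 - 29377) = √(-28382) = I*√28382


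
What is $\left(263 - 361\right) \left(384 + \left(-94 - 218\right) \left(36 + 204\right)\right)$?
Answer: $7300608$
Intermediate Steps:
$\left(263 - 361\right) \left(384 + \left(-94 - 218\right) \left(36 + 204\right)\right) = - 98 \left(384 - 74880\right) = \left(-98\right) \left(-74496\right) = 7300608$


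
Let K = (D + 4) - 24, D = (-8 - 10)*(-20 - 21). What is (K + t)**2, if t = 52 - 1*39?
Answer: 534361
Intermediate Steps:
D = 738 (D = -18*(-41) = 738)
t = 13 (t = 52 - 39 = 13)
K = 718 (K = (738 + 4) - 24 = 742 - 24 = 718)
(K + t)**2 = (718 + 13)**2 = 731**2 = 534361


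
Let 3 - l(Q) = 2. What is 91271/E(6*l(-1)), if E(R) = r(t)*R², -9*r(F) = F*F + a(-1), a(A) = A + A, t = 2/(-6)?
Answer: 821439/68 ≈ 12080.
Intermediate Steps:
l(Q) = 1 (l(Q) = 3 - 1*2 = 3 - 2 = 1)
t = -⅓ (t = 2*(-⅙) = -⅓ ≈ -0.33333)
a(A) = 2*A
r(F) = 2/9 - F²/9 (r(F) = -(F*F + 2*(-1))/9 = -(F² - 2)/9 = -(-2 + F²)/9 = 2/9 - F²/9)
E(R) = 17*R²/81 (E(R) = (2/9 - (-⅓)²/9)*R² = (2/9 - ⅑*⅑)*R² = (2/9 - 1/81)*R² = 17*R²/81)
91271/E(6*l(-1)) = 91271/((17*(6*1)²/81)) = 91271/(((17/81)*6²)) = 91271/(((17/81)*36)) = 91271/(68/9) = 91271*(9/68) = 821439/68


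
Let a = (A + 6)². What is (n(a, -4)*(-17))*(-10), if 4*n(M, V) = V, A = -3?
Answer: -170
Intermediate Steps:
a = 9 (a = (-3 + 6)² = 3² = 9)
n(M, V) = V/4
(n(a, -4)*(-17))*(-10) = (((¼)*(-4))*(-17))*(-10) = -1*(-17)*(-10) = 17*(-10) = -170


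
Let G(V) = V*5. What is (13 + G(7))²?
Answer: 2304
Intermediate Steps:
G(V) = 5*V
(13 + G(7))² = (13 + 5*7)² = (13 + 35)² = 48² = 2304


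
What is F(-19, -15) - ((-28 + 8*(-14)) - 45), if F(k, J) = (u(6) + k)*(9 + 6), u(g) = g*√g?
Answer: -100 + 90*√6 ≈ 120.45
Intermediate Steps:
u(g) = g^(3/2)
F(k, J) = 15*k + 90*√6 (F(k, J) = (6^(3/2) + k)*(9 + 6) = (6*√6 + k)*15 = (k + 6*√6)*15 = 15*k + 90*√6)
F(-19, -15) - ((-28 + 8*(-14)) - 45) = (15*(-19) + 90*√6) - ((-28 + 8*(-14)) - 45) = (-285 + 90*√6) - ((-28 - 112) - 45) = (-285 + 90*√6) - (-140 - 45) = (-285 + 90*√6) - 1*(-185) = (-285 + 90*√6) + 185 = -100 + 90*√6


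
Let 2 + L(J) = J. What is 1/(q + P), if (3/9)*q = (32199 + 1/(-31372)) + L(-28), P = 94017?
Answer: 31372/5977118925 ≈ 5.2487e-6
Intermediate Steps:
L(J) = -2 + J
q = 3027617601/31372 (q = 3*((32199 + 1/(-31372)) + (-2 - 28)) = 3*((32199 - 1/31372) - 30) = 3*(1010147027/31372 - 30) = 3*(1009205867/31372) = 3027617601/31372 ≈ 96507.)
1/(q + P) = 1/(3027617601/31372 + 94017) = 1/(5977118925/31372) = 31372/5977118925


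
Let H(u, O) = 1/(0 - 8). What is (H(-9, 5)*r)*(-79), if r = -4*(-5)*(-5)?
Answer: -1975/2 ≈ -987.50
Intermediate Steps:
r = -100 (r = 20*(-5) = -100)
H(u, O) = -⅛ (H(u, O) = 1/(-8) = -⅛)
(H(-9, 5)*r)*(-79) = -⅛*(-100)*(-79) = (25/2)*(-79) = -1975/2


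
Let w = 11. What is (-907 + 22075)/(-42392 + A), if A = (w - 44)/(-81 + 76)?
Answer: -105840/211927 ≈ -0.49942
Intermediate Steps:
A = 33/5 (A = (11 - 44)/(-81 + 76) = -33/(-5) = -33*(-1/5) = 33/5 ≈ 6.6000)
(-907 + 22075)/(-42392 + A) = (-907 + 22075)/(-42392 + 33/5) = 21168/(-211927/5) = 21168*(-5/211927) = -105840/211927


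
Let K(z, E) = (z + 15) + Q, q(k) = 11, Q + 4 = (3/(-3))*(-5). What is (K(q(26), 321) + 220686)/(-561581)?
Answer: -220713/561581 ≈ -0.39302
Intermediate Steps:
Q = 1 (Q = -4 + (3/(-3))*(-5) = -4 - 1/3*3*(-5) = -4 - 1*(-5) = -4 + 5 = 1)
K(z, E) = 16 + z (K(z, E) = (z + 15) + 1 = (15 + z) + 1 = 16 + z)
(K(q(26), 321) + 220686)/(-561581) = ((16 + 11) + 220686)/(-561581) = (27 + 220686)*(-1/561581) = 220713*(-1/561581) = -220713/561581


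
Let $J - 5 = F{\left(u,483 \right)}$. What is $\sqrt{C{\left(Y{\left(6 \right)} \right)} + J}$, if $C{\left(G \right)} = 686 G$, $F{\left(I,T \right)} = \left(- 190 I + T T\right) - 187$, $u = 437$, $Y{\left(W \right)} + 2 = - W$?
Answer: $\sqrt{144589} \approx 380.25$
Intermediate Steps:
$Y{\left(W \right)} = -2 - W$
$F{\left(I,T \right)} = -187 + T^{2} - 190 I$ ($F{\left(I,T \right)} = \left(- 190 I + T^{2}\right) - 187 = \left(T^{2} - 190 I\right) - 187 = -187 + T^{2} - 190 I$)
$J = 150077$ ($J = 5 - \left(83217 - 233289\right) = 5 - -150072 = 5 + 150072 = 150077$)
$\sqrt{C{\left(Y{\left(6 \right)} \right)} + J} = \sqrt{686 \left(-2 - 6\right) + 150077} = \sqrt{686 \left(-8\right) + 150077} = \sqrt{-5488 + 150077} = \sqrt{144589}$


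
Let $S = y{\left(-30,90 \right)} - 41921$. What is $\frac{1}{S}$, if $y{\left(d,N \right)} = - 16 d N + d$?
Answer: $\frac{1}{1249} \approx 0.00080064$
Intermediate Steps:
$y{\left(d,N \right)} = d - 16 N d$ ($y{\left(d,N \right)} = - 16 N d + d = d - 16 N d$)
$S = 1249$ ($S = - 30 \left(1 - 1440\right) - 41921 = \left(-30\right) \left(-1439\right) - 41921 = 43170 - 41921 = 1249$)
$\frac{1}{S} = \frac{1}{1249}$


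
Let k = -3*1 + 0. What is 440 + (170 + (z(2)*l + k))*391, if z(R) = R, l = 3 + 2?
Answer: 69647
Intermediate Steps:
l = 5
k = -3 (k = -3 + 0 = -3)
440 + (170 + (z(2)*l + k))*391 = 440 + (170 + (2*5 - 3))*391 = 440 + (170 + (10 - 3))*391 = 440 + (170 + 7)*391 = 440 + 177*391 = 440 + 69207 = 69647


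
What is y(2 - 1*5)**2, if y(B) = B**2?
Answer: 81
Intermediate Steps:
y(2 - 1*5)**2 = ((2 - 1*5)**2)**2 = ((2 - 5)**2)**2 = ((-3)**2)**2 = 9**2 = 81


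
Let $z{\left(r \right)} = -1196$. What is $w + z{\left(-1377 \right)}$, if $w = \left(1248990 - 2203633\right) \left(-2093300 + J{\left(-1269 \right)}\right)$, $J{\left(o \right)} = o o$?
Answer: $461034334581$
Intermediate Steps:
$J{\left(o \right)} = o^{2}$
$w = 461034335777$ ($w = \left(1248990 - 2203633\right) \left(-2093300 + \left(-1269\right)^{2}\right) = - 954643 \left(-2093300 + 1610361\right) = \left(-954643\right) \left(-482939\right) = 461034335777$)
$w + z{\left(-1377 \right)} = 461034335777 - 1196 = 461034334581$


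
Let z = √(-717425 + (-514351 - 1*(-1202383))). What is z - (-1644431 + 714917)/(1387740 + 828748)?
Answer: 464757/1108244 + I*√29393 ≈ 0.41936 + 171.44*I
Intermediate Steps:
z = I*√29393 (z = √(-717425 + (-514351 + 1202383)) = √(-717425 + 688032) = √(-29393) = I*√29393 ≈ 171.44*I)
z - (-1644431 + 714917)/(1387740 + 828748) = I*√29393 - (-1644431 + 714917)/(1387740 + 828748) = I*√29393 - (-929514)/2216488 = I*√29393 - 1*(-464757/1108244) = I*√29393 + 464757/1108244 = 464757/1108244 + I*√29393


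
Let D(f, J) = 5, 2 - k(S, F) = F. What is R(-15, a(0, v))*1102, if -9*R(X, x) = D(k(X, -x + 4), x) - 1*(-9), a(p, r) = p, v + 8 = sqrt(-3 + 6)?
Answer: -15428/9 ≈ -1714.2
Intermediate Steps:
v = -8 + sqrt(3) (v = -8 + sqrt(-3 + 6) = -8 + sqrt(3) ≈ -6.2680)
k(S, F) = 2 - F
R(X, x) = -14/9 (R(X, x) = -(5 - 1*(-9))/9 = -(5 + 9)/9 = -1/9*14 = -14/9)
R(-15, a(0, v))*1102 = -14/9*1102 = -15428/9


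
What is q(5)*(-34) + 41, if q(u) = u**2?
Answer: -809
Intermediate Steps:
q(5)*(-34) + 41 = 5**2*(-34) + 41 = 25*(-34) + 41 = -850 + 41 = -809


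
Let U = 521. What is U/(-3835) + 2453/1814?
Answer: 8462161/6956690 ≈ 1.2164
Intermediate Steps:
U/(-3835) + 2453/1814 = 521/(-3835) + 2453/1814 = 521*(-1/3835) + 2453*(1/1814) = -521/3835 + 2453/1814 = 8462161/6956690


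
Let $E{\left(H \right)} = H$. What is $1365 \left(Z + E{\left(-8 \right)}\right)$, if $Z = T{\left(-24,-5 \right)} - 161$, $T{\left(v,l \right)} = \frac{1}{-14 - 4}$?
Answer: $- \frac{1384565}{6} \approx -2.3076 \cdot 10^{5}$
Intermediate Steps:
$T{\left(v,l \right)} = - \frac{1}{18}$ ($T{\left(v,l \right)} = \frac{1}{-18} = - \frac{1}{18}$)
$Z = - \frac{2899}{18}$ ($Z = - \frac{1}{18} - 161 = - \frac{2899}{18} \approx -161.06$)
$1365 \left(Z + E{\left(-8 \right)}\right) = 1365 \left(- \frac{2899}{18} - 8\right) = 1365 \left(- \frac{3043}{18}\right) = - \frac{1384565}{6}$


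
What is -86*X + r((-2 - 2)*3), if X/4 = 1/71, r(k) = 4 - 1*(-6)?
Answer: 366/71 ≈ 5.1549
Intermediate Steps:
r(k) = 10 (r(k) = 4 + 6 = 10)
X = 4/71 ≈ 0.056338
-86*X + r((-2 - 2)*3) = -86*4/71 + 10 = -344/71 + 10 = 366/71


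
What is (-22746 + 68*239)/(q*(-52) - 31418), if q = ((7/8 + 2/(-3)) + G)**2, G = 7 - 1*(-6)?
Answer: 935136/5830549 ≈ 0.16039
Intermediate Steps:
G = 13 (G = 7 + 6 = 13)
q = 100489/576 (q = ((7/8 + 2/(-3)) + 13)**2 = ((7*(1/8) + 2*(-1/3)) + 13)**2 = ((7/8 - 2/3) + 13)**2 = (5/24 + 13)**2 = (317/24)**2 = 100489/576 ≈ 174.46)
(-22746 + 68*239)/(q*(-52) - 31418) = (-22746 + 68*239)/((100489/576)*(-52) - 31418) = (-22746 + 16252)/(-1306357/144 - 31418) = -6494/(-5830549/144) = -6494*(-144/5830549) = 935136/5830549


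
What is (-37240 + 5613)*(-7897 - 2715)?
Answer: 335625724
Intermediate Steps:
(-37240 + 5613)*(-7897 - 2715) = -31627*(-10612) = 335625724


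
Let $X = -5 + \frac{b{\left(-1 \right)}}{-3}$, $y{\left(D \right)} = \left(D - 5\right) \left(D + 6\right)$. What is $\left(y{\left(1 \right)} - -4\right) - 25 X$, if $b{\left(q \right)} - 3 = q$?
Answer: $\frac{353}{3} \approx 117.67$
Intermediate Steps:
$b{\left(q \right)} = 3 + q$
$y{\left(D \right)} = \left(-5 + D\right) \left(6 + D\right)$
$X = - \frac{17}{3}$ ($X = -5 + \frac{3 - 1}{-3} = -5 - \frac{2}{3} = - \frac{17}{3} \approx -5.6667$)
$\left(y{\left(1 \right)} - -4\right) - 25 X = \left(\left(-30 + 1 + 1^{2}\right) - -4\right) - - \frac{425}{3} = \left(\left(-30 + 1 + 1\right) + 4\right) + \frac{425}{3} = \left(-28 + 4\right) + \frac{425}{3} = -24 + \frac{425}{3} = \frac{353}{3}$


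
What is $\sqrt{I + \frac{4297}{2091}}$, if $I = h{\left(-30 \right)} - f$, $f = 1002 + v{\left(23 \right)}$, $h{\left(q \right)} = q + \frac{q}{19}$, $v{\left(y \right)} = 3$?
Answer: $\frac{i \sqrt{1632885816858}}{39729} \approx 32.164 i$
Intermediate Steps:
$h{\left(q \right)} = \frac{20 q}{19}$ ($h{\left(q \right)} = q + q \frac{1}{19} = q + \frac{q}{19} = \frac{20 q}{19}$)
$f = 1005$ ($f = 1002 + 3 = 1005$)
$I = - \frac{19695}{19}$ ($I = \frac{20}{19} \left(-30\right) - 1005 = - \frac{600}{19} - 1005 = - \frac{19695}{19} \approx -1036.6$)
$\sqrt{I + \frac{4297}{2091}} = \sqrt{- \frac{19695}{19} + \frac{4297}{2091}} = \sqrt{- \frac{41100602}{39729}} = \frac{i \sqrt{1632885816858}}{39729}$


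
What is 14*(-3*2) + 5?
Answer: -79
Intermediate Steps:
14*(-3*2) + 5 = 14*(-6) + 5 = -84 + 5 = -79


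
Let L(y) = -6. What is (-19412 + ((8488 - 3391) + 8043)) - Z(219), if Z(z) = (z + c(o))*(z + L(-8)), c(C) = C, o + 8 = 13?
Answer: -53984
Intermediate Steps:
o = 5 (o = -8 + 13 = 5)
Z(z) = (-6 + z)*(5 + z) (Z(z) = (z + 5)*(z - 6) = (5 + z)*(-6 + z) = (-6 + z)*(5 + z))
(-19412 + ((8488 - 3391) + 8043)) - Z(219) = (-19412 + ((8488 - 3391) + 8043)) - (-30 + 219**2 - 1*219) = (-19412 + (5097 + 8043)) - (-30 + 47961 - 219) = (-19412 + 13140) - 1*47712 = -6272 - 47712 = -53984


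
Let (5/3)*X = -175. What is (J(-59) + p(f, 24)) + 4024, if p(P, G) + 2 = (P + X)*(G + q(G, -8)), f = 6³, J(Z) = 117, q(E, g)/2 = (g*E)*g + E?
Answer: 353123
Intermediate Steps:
q(E, g) = 2*E + 2*E*g² (q(E, g) = 2*((g*E)*g + E) = 2*((E*g)*g + E) = 2*(E*g² + E) = 2*(E + E*g²) = 2*E + 2*E*g²)
X = -105 (X = (⅗)*(-175) = -105)
f = 216
p(P, G) = -2 + 131*G*(-105 + P) (p(P, G) = -2 + (P - 105)*(G + 2*G*(1 + (-8)²)) = -2 + (-105 + P)*(G + 2*G*(1 + 64)) = -2 + (-105 + P)*(G + 2*G*65) = -2 + (-105 + P)*(G + 130*G) = -2 + (-105 + P)*(131*G) = -2 + 131*G*(-105 + P))
(J(-59) + p(f, 24)) + 4024 = (117 + (-2 - 13755*24 + 131*24*216)) + 4024 = (117 + (-2 - 330120 + 679104)) + 4024 = (117 + 348982) + 4024 = 349099 + 4024 = 353123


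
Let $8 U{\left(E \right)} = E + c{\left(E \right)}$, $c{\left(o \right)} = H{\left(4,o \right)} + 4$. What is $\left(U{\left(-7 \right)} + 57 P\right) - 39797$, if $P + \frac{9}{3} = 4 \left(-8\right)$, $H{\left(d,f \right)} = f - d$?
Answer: $- \frac{167175}{4} \approx -41794.0$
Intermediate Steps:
$P = -35$ ($P = -3 + 4 \left(-8\right) = -3 - 32 = -35$)
$c{\left(o \right)} = o$ ($c{\left(o \right)} = \left(o - 4\right) + 4 = \left(-4 + o\right) + 4 = o$)
$U{\left(E \right)} = \frac{E}{4}$ ($U{\left(E \right)} = \frac{E + E}{8} = \frac{2 E}{8} = \frac{E}{4}$)
$\left(U{\left(-7 \right)} + 57 P\right) - 39797 = \left(\frac{1}{4} \left(-7\right) + 57 \left(-35\right)\right) - 39797 = \left(- \frac{7}{4} - 1995\right) - 39797 = - \frac{7987}{4} - 39797 = - \frac{167175}{4}$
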